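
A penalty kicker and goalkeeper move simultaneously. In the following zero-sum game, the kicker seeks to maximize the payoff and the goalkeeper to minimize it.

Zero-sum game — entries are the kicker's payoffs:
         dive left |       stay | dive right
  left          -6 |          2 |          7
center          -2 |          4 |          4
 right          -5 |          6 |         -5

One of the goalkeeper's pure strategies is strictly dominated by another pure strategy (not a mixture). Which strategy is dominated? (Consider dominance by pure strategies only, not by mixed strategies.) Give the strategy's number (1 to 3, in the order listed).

The goalkeeper prefers columns that give the kicker less. Compare stay with dive left: -6 < 2, -2 < 4, -5 < 6.
So dive left strictly dominates stay for the goalkeeper; stay is strictly dominated.

2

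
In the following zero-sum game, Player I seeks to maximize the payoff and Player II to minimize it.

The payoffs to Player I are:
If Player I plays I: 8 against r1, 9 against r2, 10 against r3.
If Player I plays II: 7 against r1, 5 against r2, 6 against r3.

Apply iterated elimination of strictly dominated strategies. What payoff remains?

8

Row II is strictly dominated by row I (8>7, 9>5, 10>6); eliminate II.
Column r2 is strictly dominated by r1 for Player II (8<9); eliminate r2.
Column r3 is strictly dominated by r1 for Player II (8<10); eliminate r3.
Only (I, r1) remains, with payoff 8.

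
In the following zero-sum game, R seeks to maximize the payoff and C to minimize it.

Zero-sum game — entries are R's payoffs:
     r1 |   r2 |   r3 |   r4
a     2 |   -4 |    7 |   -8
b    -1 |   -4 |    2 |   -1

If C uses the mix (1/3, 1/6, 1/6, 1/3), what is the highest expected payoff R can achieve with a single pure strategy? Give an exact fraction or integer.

a: (2)·(1/3) + (-4)·(1/6) + (7)·(1/6) + (-8)·(1/3) = -3/2.
b: (-1)·(1/3) + (-4)·(1/6) + (2)·(1/6) + (-1)·(1/3) = -1.
The best pure response is b with expected payoff -1.

-1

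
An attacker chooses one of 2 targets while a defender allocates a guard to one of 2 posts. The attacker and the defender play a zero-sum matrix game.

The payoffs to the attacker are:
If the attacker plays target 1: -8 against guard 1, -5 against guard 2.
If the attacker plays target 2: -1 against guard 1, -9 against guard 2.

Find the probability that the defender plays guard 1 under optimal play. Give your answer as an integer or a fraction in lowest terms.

Row minima are -8 and -9, so the attacker's maximin is -8; column maxima are -1 and -5, so the defender's minimax is -5. These differ, so the equilibrium is in mixed strategies.
Let the defender play guard 1 with probability q. The attacker is indifferent when −8q − 5(1−q) = −q − 9(1−q), giving q = 4/11.

4/11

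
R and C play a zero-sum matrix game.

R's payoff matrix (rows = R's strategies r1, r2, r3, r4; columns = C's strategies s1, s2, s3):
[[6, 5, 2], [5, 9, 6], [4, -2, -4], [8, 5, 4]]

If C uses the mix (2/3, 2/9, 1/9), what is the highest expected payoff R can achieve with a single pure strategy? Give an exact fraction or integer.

62/9

r1: (6)·(2/3) + (5)·(2/9) + (2)·(1/9) = 16/3.
r2: (5)·(2/3) + (9)·(2/9) + (6)·(1/9) = 6.
r3: (4)·(2/3) + (-2)·(2/9) + (-4)·(1/9) = 16/9.
r4: (8)·(2/3) + (5)·(2/9) + (4)·(1/9) = 62/9.
The best pure response is r4 with expected payoff 62/9.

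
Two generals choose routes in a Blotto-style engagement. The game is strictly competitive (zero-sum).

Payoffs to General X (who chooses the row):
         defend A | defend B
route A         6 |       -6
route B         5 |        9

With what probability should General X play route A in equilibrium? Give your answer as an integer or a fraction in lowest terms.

1/4

Row minima are -6 and 5, so General X's maximin is 5; column maxima are 6 and 9, so General Y's minimax is 6. These differ, so the equilibrium is in mixed strategies.
Let General X play route A with probability p. General Y is indifferent when 6p + 5(1−p) = −6p + 9(1−p), giving p = 1/4.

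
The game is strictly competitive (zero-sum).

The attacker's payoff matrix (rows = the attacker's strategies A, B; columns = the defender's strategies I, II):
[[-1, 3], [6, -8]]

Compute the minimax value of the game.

Row minima are -1 and -8, so the attacker's maximin is -1; column maxima are 6 and 3, so the defender's minimax is 3. These differ, so the equilibrium is in mixed strategies.
Let the attacker play A with probability p. The defender is indifferent when −p + 6(1−p) = 3p − 8(1−p), giving p = 7/9.
Let the defender play I with probability q. The attacker is indifferent when −q + 3(1−q) = 6q − 8(1−q), giving q = 11/18.
The value is -1·(11/18) + (3)·(7/18) = 5/9.

5/9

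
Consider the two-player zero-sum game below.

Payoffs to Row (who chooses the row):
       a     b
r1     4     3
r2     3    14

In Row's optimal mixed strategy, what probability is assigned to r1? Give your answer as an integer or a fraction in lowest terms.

Row minima are 3 and 3, so Row's maximin is 3; column maxima are 4 and 14, so Column's minimax is 4. These differ, so the equilibrium is in mixed strategies.
Let Row play r1 with probability p. Column is indifferent when 4p + 3(1−p) = 3p + 14(1−p), giving p = 11/12.

11/12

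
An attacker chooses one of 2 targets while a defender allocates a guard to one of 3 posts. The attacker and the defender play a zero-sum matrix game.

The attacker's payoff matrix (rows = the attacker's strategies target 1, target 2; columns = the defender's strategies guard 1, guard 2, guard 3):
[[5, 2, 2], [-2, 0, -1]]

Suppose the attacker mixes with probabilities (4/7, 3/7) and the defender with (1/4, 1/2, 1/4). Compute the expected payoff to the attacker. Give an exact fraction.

5/4

Against (1/4, 1/2, 1/4), each row's expected payoff is target 1: 11/4; target 2: -3/4.
Taking the (4/7, 3/7)-weighted average: (4/7)·(11/4) + (3/7)·(-3/4) = 5/4.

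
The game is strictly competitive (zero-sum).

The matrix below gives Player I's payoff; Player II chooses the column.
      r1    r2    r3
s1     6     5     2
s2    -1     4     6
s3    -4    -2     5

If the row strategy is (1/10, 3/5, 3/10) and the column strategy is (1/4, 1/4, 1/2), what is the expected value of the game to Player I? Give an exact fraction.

117/40

Against (1/4, 1/4, 1/2), each row's expected payoff is s1: 15/4; s2: 15/4; s3: 1.
Taking the (1/10, 3/5, 3/10)-weighted average: (1/10)·(15/4) + (3/5)·(15/4) + (3/10)·(1) = 117/40.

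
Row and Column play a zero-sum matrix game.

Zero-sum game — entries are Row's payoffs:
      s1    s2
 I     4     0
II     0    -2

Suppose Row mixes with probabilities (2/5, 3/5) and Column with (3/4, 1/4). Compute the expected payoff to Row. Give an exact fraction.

Against (3/4, 1/4), each row's expected payoff is I: 3; II: -1/2.
Taking the (2/5, 3/5)-weighted average: (2/5)·(3) + (3/5)·(-1/2) = 9/10.

9/10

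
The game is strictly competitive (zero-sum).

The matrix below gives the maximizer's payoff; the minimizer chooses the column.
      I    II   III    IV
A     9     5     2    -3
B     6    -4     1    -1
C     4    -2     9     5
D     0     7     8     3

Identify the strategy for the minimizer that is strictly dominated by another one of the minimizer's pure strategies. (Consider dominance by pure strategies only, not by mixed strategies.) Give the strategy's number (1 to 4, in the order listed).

3

The minimizer prefers columns that give the maximizer less. Compare III with IV: -3 < 2, -1 < 1, 5 < 9, 3 < 8.
So IV strictly dominates III for the minimizer; III is strictly dominated.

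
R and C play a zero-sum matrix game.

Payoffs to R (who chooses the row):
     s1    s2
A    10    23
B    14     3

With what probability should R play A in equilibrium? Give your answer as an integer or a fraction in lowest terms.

Row minima are 10 and 3, so R's maximin is 10; column maxima are 14 and 23, so C's minimax is 14. These differ, so the equilibrium is in mixed strategies.
Let R play A with probability p. C is indifferent when 10p + 14(1−p) = 23p + 3(1−p), giving p = 11/24.

11/24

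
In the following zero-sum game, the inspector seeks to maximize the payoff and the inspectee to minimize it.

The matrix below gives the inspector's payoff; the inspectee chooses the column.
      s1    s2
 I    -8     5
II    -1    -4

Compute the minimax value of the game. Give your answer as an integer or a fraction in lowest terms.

-37/16

Row minima are -8 and -4, so the inspector's maximin is -4; column maxima are -1 and 5, so the inspectee's minimax is -1. These differ, so the equilibrium is in mixed strategies.
Let the inspector play I with probability p. The inspectee is indifferent when −8p − (1−p) = 5p − 4(1−p), giving p = 3/16.
Let the inspectee play s1 with probability q. The inspector is indifferent when −8q + 5(1−q) = −q − 4(1−q), giving q = 9/16.
The value is -8·(9/16) + (5)·(7/16) = -37/16.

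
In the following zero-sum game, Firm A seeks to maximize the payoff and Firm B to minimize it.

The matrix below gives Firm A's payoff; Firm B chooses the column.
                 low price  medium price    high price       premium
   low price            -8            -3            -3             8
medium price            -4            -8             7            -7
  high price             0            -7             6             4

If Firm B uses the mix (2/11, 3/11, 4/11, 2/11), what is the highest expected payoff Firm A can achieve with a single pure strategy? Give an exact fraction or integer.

1

low price: (-8)·(2/11) + (-3)·(3/11) + (-3)·(4/11) + (8)·(2/11) = -21/11.
medium price: (-4)·(2/11) + (-8)·(3/11) + (7)·(4/11) + (-7)·(2/11) = -18/11.
high price: (0)·(2/11) + (-7)·(3/11) + (6)·(4/11) + (4)·(2/11) = 1.
The best pure response is high price with expected payoff 1.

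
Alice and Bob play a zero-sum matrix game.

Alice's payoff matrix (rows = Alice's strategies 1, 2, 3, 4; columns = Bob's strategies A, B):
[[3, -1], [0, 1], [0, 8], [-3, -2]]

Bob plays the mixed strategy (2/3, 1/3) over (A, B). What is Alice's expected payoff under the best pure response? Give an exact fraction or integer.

8/3

1: (3)·(2/3) + (-1)·(1/3) = 5/3.
2: (0)·(2/3) + (1)·(1/3) = 1/3.
3: (0)·(2/3) + (8)·(1/3) = 8/3.
4: (-3)·(2/3) + (-2)·(1/3) = -8/3.
The best pure response is 3 with expected payoff 8/3.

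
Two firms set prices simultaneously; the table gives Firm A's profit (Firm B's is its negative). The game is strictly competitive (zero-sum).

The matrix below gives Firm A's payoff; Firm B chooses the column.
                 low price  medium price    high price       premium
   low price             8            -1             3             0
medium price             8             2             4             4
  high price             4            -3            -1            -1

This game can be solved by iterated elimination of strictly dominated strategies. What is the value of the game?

Row high price is strictly dominated by row low price (8>4, -1>-3, 3>-1, 0>-1); eliminate high price.
Column low price is strictly dominated by medium price for Firm B (-1<8, 2<8); eliminate low price.
Column premium is strictly dominated by medium price for Firm B (-1<0, 2<4); eliminate premium.
Column high price is strictly dominated by medium price for Firm B (-1<3, 2<4); eliminate high price.
Row low price is strictly dominated by row medium price (2>-1); eliminate low price.
Only (medium price, medium price) remains, with payoff 2.

2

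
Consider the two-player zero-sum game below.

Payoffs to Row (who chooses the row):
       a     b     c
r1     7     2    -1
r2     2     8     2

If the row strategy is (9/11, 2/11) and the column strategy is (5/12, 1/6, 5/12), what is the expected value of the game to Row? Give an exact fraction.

63/22

Against (5/12, 1/6, 5/12), each row's expected payoff is r1: 17/6; r2: 3.
Taking the (9/11, 2/11)-weighted average: (9/11)·(17/6) + (2/11)·(3) = 63/22.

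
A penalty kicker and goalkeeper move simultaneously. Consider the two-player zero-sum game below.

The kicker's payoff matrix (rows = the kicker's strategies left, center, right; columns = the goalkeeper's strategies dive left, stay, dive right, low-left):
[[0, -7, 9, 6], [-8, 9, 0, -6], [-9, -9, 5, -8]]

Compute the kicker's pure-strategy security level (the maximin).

The worst-case payoff for each row is left: -7, center: -8, right: -9.
The best of these is -7.

-7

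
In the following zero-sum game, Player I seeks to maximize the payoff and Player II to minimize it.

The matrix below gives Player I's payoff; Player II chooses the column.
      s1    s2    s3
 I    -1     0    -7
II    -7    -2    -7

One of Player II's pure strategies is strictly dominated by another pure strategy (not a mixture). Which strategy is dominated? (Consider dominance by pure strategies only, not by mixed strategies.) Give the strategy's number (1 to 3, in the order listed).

2

Player II prefers columns that give Player I less. Compare s2 with s1: -1 < 0, -7 < -2.
So s1 strictly dominates s2 for Player II; s2 is strictly dominated.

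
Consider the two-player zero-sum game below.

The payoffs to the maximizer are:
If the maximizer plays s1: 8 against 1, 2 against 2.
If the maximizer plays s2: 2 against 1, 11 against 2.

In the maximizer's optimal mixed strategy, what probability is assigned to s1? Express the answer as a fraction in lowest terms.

3/5

Row minima are 2 and 2, so the maximizer's maximin is 2; column maxima are 8 and 11, so the minimizer's minimax is 8. These differ, so the equilibrium is in mixed strategies.
Let the maximizer play s1 with probability p. The minimizer is indifferent when 8p + 2(1−p) = 2p + 11(1−p), giving p = 3/5.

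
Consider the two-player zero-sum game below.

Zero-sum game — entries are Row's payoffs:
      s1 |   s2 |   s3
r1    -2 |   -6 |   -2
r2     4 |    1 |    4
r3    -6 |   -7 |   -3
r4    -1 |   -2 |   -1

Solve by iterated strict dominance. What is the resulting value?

1

Row r4 is strictly dominated by row r2 (4>-1, 1>-2, 4>-1); eliminate r4.
Row r3 is strictly dominated by row r1 (-2>-6, -6>-7, -2>-3); eliminate r3.
Row r1 is strictly dominated by row r2 (4>-2, 1>-6, 4>-2); eliminate r1.
Column s3 is strictly dominated by s2 for Column (1<4); eliminate s3.
Column s1 is strictly dominated by s2 for Column (1<4); eliminate s1.
Only (r2, s2) remains, with payoff 1.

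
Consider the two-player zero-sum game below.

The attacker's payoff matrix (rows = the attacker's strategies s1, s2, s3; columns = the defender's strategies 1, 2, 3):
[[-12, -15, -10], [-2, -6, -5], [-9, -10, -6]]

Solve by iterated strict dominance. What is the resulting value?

-6

Column 3 is strictly dominated by 2 for the defender (-15<-10, -6<-5, -10<-6); eliminate 3.
Column 1 is strictly dominated by 2 for the defender (-15<-12, -6<-2, -10<-9); eliminate 1.
Row s3 is strictly dominated by row s2 (-6>-10); eliminate s3.
Row s1 is strictly dominated by row s2 (-6>-15); eliminate s1.
Only (s2, 2) remains, with payoff -6.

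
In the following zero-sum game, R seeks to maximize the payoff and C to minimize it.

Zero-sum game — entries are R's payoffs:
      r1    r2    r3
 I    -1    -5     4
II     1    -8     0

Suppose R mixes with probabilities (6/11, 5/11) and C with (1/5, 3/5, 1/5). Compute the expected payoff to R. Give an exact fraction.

Against (1/5, 3/5, 1/5), each row's expected payoff is I: -12/5; II: -23/5.
Taking the (6/11, 5/11)-weighted average: (6/11)·(-12/5) + (5/11)·(-23/5) = -17/5.

-17/5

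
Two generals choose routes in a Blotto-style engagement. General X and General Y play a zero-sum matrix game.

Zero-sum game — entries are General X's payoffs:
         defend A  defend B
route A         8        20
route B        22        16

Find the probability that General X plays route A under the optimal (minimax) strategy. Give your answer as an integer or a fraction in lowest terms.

Row minima are 8 and 16, so General X's maximin is 16; column maxima are 22 and 20, so General Y's minimax is 20. These differ, so the equilibrium is in mixed strategies.
Let General X play route A with probability p. General Y is indifferent when 8p + 22(1−p) = 20p + 16(1−p), giving p = 1/3.

1/3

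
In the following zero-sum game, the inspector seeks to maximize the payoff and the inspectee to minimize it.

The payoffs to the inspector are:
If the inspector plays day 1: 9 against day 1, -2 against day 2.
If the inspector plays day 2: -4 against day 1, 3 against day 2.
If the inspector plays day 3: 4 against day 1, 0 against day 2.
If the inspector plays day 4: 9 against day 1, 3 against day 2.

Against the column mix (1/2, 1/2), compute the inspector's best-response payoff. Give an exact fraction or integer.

day 1: (9)·(1/2) + (-2)·(1/2) = 7/2.
day 2: (-4)·(1/2) + (3)·(1/2) = -1/2.
day 3: (4)·(1/2) + (0)·(1/2) = 2.
day 4: (9)·(1/2) + (3)·(1/2) = 6.
The best pure response is day 4 with expected payoff 6.

6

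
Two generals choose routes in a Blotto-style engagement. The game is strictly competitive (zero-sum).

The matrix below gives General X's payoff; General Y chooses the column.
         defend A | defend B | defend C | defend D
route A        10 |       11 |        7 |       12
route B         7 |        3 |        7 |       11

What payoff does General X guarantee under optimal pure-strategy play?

7

Row minima: 7, 3 → General X's maximin is 7.
Column maxima: 10, 11, 7, 12 → General Y's minimax is 7.
They coincide at (route A, defend C), so the value is 7.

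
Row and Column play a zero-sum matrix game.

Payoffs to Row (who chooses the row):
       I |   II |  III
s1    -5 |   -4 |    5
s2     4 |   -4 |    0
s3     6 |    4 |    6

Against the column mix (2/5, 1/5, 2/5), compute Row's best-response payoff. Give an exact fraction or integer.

28/5

s1: (-5)·(2/5) + (-4)·(1/5) + (5)·(2/5) = -4/5.
s2: (4)·(2/5) + (-4)·(1/5) + (0)·(2/5) = 4/5.
s3: (6)·(2/5) + (4)·(1/5) + (6)·(2/5) = 28/5.
The best pure response is s3 with expected payoff 28/5.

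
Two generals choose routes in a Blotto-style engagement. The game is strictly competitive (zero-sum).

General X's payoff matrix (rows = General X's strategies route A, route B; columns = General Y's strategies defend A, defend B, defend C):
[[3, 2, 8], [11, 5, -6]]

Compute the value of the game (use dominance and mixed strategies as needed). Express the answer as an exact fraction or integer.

Column defend A is strictly dominated by defend B for General Y (it gives General X more in every row).
The remaining 2×2 game on (route A, route B) × (defend B, defend C) has no saddle point. Let General X play route A with probability p; indifference gives 2p + 5(1−p) = 8p − 6(1−p), so p = 11/17.
Similarly General Y's optimal q on defend B is 14/17, and the value is 2·(14/17) + (8)·(3/17) = 52/17.

52/17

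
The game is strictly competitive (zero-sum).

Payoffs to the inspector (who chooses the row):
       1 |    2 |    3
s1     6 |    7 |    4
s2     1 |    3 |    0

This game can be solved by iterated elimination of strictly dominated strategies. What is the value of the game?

Column 1 is strictly dominated by 3 for the inspectee (4<6, 0<1); eliminate 1.
Row s2 is strictly dominated by row s1 (7>3, 4>0); eliminate s2.
Column 2 is strictly dominated by 3 for the inspectee (4<7); eliminate 2.
Only (s1, 3) remains, with payoff 4.

4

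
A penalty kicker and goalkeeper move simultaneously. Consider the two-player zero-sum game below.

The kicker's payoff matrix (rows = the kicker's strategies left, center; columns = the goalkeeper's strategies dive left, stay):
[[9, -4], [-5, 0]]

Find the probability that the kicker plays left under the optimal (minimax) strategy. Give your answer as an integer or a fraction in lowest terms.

5/18

Row minima are -4 and -5, so the kicker's maximin is -4; column maxima are 9 and 0, so the goalkeeper's minimax is 0. These differ, so the equilibrium is in mixed strategies.
Let the kicker play left with probability p. The goalkeeper is indifferent when 9p − 5(1−p) = −4p, giving p = 5/18.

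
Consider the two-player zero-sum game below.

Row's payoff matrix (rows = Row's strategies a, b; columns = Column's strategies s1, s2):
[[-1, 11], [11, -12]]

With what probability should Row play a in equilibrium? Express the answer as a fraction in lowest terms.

Row minima are -1 and -12, so Row's maximin is -1; column maxima are 11 and 11, so Column's minimax is 11. These differ, so the equilibrium is in mixed strategies.
Let Row play a with probability p. Column is indifferent when −p + 11(1−p) = 11p − 12(1−p), giving p = 23/35.

23/35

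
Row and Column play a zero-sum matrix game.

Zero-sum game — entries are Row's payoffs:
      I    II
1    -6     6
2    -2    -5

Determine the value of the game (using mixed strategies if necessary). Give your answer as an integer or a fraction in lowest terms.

-14/5

Row minima are -6 and -5, so Row's maximin is -5; column maxima are -2 and 6, so Column's minimax is -2. These differ, so the equilibrium is in mixed strategies.
Let Row play 1 with probability p. Column is indifferent when −6p − 2(1−p) = 6p − 5(1−p), giving p = 1/5.
Let Column play I with probability q. Row is indifferent when −6q + 6(1−q) = −2q − 5(1−q), giving q = 11/15.
The value is -6·(11/15) + (6)·(4/15) = -14/5.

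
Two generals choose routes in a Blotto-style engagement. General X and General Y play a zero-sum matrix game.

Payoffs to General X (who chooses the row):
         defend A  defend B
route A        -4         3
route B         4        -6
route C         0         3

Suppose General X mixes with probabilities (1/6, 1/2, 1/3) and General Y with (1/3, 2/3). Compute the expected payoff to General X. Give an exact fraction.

Against (1/3, 2/3), each row's expected payoff is route A: 2/3; route B: -8/3; route C: 2.
Taking the (1/6, 1/2, 1/3)-weighted average: (1/6)·(2/3) + (1/2)·(-8/3) + (1/3)·(2) = -5/9.

-5/9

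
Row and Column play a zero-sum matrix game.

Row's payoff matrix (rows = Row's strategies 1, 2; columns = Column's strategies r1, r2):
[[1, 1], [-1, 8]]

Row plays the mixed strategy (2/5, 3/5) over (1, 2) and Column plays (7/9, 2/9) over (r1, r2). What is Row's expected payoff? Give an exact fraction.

1

Against (7/9, 2/9), each row's expected payoff is 1: 1; 2: 1.
Taking the (2/5, 3/5)-weighted average: (2/5)·(1) + (3/5)·(1) = 1.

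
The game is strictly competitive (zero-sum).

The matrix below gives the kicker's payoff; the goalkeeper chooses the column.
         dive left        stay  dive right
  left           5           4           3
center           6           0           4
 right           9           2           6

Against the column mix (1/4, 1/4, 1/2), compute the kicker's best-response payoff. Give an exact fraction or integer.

left: (5)·(1/4) + (4)·(1/4) + (3)·(1/2) = 15/4.
center: (6)·(1/4) + (0)·(1/4) + (4)·(1/2) = 7/2.
right: (9)·(1/4) + (2)·(1/4) + (6)·(1/2) = 23/4.
The best pure response is right with expected payoff 23/4.

23/4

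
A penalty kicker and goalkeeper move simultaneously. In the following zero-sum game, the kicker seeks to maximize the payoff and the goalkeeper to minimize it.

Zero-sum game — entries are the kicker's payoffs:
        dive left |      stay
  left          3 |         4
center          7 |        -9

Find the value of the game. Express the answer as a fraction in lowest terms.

Row minima are 3 and -9, so the kicker's maximin is 3; column maxima are 7 and 4, so the goalkeeper's minimax is 4. These differ, so the equilibrium is in mixed strategies.
Let the kicker play left with probability p. The goalkeeper is indifferent when 3p + 7(1−p) = 4p − 9(1−p), giving p = 16/17.
Let the goalkeeper play dive left with probability q. The kicker is indifferent when 3q + 4(1−q) = 7q − 9(1−q), giving q = 13/17.
The value is 3·(13/17) + (4)·(4/17) = 55/17.

55/17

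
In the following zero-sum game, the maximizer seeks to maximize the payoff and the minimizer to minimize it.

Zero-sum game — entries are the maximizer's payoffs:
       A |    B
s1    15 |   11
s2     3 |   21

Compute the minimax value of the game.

141/11

Row minima are 11 and 3, so the maximizer's maximin is 11; column maxima are 15 and 21, so the minimizer's minimax is 15. These differ, so the equilibrium is in mixed strategies.
Let the maximizer play s1 with probability p. The minimizer is indifferent when 15p + 3(1−p) = 11p + 21(1−p), giving p = 9/11.
Let the minimizer play A with probability q. The maximizer is indifferent when 15q + 11(1−q) = 3q + 21(1−q), giving q = 5/11.
The value is 15·(5/11) + (11)·(6/11) = 141/11.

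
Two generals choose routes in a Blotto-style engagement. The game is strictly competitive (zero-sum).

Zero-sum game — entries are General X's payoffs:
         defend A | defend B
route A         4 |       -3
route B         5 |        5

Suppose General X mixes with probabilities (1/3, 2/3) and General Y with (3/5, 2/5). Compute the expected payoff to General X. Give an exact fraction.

Against (3/5, 2/5), each row's expected payoff is route A: 6/5; route B: 5.
Taking the (1/3, 2/3)-weighted average: (1/3)·(6/5) + (2/3)·(5) = 56/15.

56/15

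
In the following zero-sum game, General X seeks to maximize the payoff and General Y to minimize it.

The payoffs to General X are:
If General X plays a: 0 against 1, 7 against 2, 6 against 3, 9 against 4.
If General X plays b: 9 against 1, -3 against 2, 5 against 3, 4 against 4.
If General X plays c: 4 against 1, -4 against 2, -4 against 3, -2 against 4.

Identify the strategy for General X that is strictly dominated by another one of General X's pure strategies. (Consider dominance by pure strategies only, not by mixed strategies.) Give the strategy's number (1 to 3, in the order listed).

Compare c with b: 9 > 4, -3 > -4, 5 > -4, 4 > -2.
So b strictly dominates c for General X; c is strictly dominated.

3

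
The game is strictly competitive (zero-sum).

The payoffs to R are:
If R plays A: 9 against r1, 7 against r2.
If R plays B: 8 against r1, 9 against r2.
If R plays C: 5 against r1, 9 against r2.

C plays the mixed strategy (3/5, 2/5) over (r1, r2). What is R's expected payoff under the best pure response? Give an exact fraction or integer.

A: (9)·(3/5) + (7)·(2/5) = 41/5.
B: (8)·(3/5) + (9)·(2/5) = 42/5.
C: (5)·(3/5) + (9)·(2/5) = 33/5.
The best pure response is B with expected payoff 42/5.

42/5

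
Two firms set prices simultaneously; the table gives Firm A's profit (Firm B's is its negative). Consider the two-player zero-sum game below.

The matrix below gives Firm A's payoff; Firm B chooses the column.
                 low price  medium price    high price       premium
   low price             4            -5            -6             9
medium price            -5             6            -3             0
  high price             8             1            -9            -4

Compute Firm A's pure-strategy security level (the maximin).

-5

The worst-case payoff for each row is low price: -6, medium price: -5, high price: -9.
The best of these is -5.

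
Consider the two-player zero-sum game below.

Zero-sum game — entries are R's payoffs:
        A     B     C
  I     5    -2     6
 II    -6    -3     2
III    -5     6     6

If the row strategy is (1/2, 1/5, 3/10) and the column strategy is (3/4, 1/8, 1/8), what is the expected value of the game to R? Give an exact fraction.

Against (3/4, 1/8, 1/8), each row's expected payoff is I: 17/4; II: -37/8; III: -9/4.
Taking the (1/2, 1/5, 3/10)-weighted average: (1/2)·(17/4) + (1/5)·(-37/8) + (3/10)·(-9/4) = 21/40.

21/40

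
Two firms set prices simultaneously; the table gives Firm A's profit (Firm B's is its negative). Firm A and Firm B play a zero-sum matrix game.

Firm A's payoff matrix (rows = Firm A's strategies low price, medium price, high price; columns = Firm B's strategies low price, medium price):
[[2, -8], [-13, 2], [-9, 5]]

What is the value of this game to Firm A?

-31/12

Row medium price is strictly dominated by row high price, so Firm A never plays it.
The remaining 2×2 game on (low price, high price) × (low price, medium price) has no saddle point. Let Firm A play low price with probability p; indifference gives 2p − 9(1−p) = −8p + 5(1−p), so p = 7/12.
Similarly Firm B's optimal q on low price is 13/24, and the value is 2·(13/24) + (-8)·(11/24) = -31/12.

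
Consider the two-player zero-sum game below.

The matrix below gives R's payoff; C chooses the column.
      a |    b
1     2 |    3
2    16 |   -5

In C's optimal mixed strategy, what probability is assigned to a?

4/11

Row minima are 2 and -5, so R's maximin is 2; column maxima are 16 and 3, so C's minimax is 3. These differ, so the equilibrium is in mixed strategies.
Let C play a with probability q. R is indifferent when 2q + 3(1−q) = 16q − 5(1−q), giving q = 4/11.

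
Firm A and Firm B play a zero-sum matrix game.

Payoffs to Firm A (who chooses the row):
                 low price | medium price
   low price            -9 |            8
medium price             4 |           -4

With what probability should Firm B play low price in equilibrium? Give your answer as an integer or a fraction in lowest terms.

12/25

Row minima are -9 and -4, so Firm A's maximin is -4; column maxima are 4 and 8, so Firm B's minimax is 4. These differ, so the equilibrium is in mixed strategies.
Let Firm B play low price with probability q. Firm A is indifferent when −9q + 8(1−q) = 4q − 4(1−q), giving q = 12/25.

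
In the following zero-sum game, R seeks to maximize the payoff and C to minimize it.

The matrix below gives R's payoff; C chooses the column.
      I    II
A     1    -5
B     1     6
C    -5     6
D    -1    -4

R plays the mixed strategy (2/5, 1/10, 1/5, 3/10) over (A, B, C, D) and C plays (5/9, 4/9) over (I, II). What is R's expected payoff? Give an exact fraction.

Against (5/9, 4/9), each row's expected payoff is A: -5/3; B: 29/9; C: -1/9; D: -7/3.
Taking the (2/5, 1/10, 1/5, 3/10)-weighted average: (2/5)·(-5/3) + (1/10)·(29/9) + (1/5)·(-1/9) + (3/10)·(-7/3) = -16/15.

-16/15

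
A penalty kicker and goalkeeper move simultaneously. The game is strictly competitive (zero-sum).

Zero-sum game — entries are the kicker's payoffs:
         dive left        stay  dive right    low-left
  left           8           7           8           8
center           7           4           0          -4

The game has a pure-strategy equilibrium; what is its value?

Row minima: 7, -4 → the kicker's maximin is 7.
Column maxima: 8, 7, 8, 8 → the goalkeeper's minimax is 7.
They coincide at (left, stay), so the value is 7.

7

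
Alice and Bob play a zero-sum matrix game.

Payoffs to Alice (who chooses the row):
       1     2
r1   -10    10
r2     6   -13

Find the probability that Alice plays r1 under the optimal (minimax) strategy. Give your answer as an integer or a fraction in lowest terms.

19/39

Row minima are -10 and -13, so Alice's maximin is -10; column maxima are 6 and 10, so Bob's minimax is 6. These differ, so the equilibrium is in mixed strategies.
Let Alice play r1 with probability p. Bob is indifferent when −10p + 6(1−p) = 10p − 13(1−p), giving p = 19/39.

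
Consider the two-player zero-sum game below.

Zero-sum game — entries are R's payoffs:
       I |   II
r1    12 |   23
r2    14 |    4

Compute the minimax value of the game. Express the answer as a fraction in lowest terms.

Row minima are 12 and 4, so R's maximin is 12; column maxima are 14 and 23, so C's minimax is 14. These differ, so the equilibrium is in mixed strategies.
Let R play r1 with probability p. C is indifferent when 12p + 14(1−p) = 23p + 4(1−p), giving p = 10/21.
Let C play I with probability q. R is indifferent when 12q + 23(1−q) = 14q + 4(1−q), giving q = 19/21.
The value is 12·(19/21) + (23)·(2/21) = 274/21.

274/21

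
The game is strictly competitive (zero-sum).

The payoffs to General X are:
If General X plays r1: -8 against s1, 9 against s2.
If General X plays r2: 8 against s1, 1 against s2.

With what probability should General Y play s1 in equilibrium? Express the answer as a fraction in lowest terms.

1/3

Row minima are -8 and 1, so General X's maximin is 1; column maxima are 8 and 9, so General Y's minimax is 8. These differ, so the equilibrium is in mixed strategies.
Let General Y play s1 with probability q. General X is indifferent when −8q + 9(1−q) = 8q + (1−q), giving q = 1/3.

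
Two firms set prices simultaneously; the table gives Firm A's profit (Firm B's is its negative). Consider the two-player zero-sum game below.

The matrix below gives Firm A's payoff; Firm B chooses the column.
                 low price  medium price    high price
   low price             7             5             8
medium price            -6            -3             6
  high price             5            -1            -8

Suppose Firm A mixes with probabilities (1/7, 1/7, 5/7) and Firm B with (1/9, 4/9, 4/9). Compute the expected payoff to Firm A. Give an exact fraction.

Against (1/9, 4/9, 4/9), each row's expected payoff is low price: 59/9; medium price: 2/3; high price: -31/9.
Taking the (1/7, 1/7, 5/7)-weighted average: (1/7)·(59/9) + (1/7)·(2/3) + (5/7)·(-31/9) = -10/7.

-10/7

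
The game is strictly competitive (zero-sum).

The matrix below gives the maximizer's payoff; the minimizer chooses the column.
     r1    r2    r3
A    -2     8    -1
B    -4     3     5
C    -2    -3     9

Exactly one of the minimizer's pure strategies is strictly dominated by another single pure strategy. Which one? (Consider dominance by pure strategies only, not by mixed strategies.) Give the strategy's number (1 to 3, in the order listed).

The minimizer prefers columns that give the maximizer less. Compare r3 with r1: -2 < -1, -4 < 5, -2 < 9.
So r1 strictly dominates r3 for the minimizer; r3 is strictly dominated.

3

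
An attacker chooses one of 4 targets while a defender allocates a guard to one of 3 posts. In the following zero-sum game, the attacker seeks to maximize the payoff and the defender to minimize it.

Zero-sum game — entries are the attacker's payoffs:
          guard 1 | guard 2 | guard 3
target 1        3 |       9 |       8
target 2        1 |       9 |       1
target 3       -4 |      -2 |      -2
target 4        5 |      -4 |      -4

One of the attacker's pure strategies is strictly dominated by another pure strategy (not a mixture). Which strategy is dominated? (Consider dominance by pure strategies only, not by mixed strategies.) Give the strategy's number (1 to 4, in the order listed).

Compare target 3 with target 1: 3 > -4, 9 > -2, 8 > -2.
So target 1 strictly dominates target 3 for the attacker; target 3 is strictly dominated.

3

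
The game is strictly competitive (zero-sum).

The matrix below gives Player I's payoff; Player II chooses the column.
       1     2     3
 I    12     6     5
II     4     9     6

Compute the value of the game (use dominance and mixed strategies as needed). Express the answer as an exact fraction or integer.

52/9

Column 2 is strictly dominated by 3 for Player II (it gives Player I more in every row).
The remaining 2×2 game on (I, II) × (1, 3) has no saddle point. Let Player I play I with probability p; indifference gives 12p + 4(1−p) = 5p + 6(1−p), so p = 2/9.
Similarly Player II's optimal q on 1 is 1/9, and the value is 12·(1/9) + (5)·(8/9) = 52/9.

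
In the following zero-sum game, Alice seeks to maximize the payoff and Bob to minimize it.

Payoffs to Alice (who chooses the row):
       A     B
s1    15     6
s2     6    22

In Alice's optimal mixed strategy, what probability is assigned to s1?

Row minima are 6 and 6, so Alice's maximin is 6; column maxima are 15 and 22, so Bob's minimax is 15. These differ, so the equilibrium is in mixed strategies.
Let Alice play s1 with probability p. Bob is indifferent when 15p + 6(1−p) = 6p + 22(1−p), giving p = 16/25.

16/25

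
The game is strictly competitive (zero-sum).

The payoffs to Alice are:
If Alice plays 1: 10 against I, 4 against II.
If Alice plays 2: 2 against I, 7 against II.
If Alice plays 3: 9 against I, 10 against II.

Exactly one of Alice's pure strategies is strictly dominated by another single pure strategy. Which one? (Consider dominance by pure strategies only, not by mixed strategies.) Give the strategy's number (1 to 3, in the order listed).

2

Compare 2 with 3: 9 > 2, 10 > 7.
So 3 strictly dominates 2 for Alice; 2 is strictly dominated.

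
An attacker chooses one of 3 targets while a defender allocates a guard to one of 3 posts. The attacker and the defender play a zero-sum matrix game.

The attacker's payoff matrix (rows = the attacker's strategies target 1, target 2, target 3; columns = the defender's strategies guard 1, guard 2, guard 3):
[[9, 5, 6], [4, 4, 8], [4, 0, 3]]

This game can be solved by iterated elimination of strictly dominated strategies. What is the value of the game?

Column guard 3 is strictly dominated by guard 2 for the defender (5<6, 4<8, 0<3); eliminate guard 3.
Row target 2 is strictly dominated by row target 1 (9>4, 5>4); eliminate target 2.
Row target 3 is strictly dominated by row target 1 (9>4, 5>0); eliminate target 3.
Column guard 1 is strictly dominated by guard 2 for the defender (5<9); eliminate guard 1.
Only (target 1, guard 2) remains, with payoff 5.

5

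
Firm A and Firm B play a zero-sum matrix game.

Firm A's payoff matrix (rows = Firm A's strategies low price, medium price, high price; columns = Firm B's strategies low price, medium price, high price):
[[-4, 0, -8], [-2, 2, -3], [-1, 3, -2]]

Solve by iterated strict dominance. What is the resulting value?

-2

Column medium price is strictly dominated by low price for Firm B (-4<0, -2<2, -1<3); eliminate medium price.
Row low price is strictly dominated by row medium price (-2>-4, -3>-8); eliminate low price.
Column low price is strictly dominated by high price for Firm B (-3<-2, -2<-1); eliminate low price.
Row medium price is strictly dominated by row high price (-2>-3); eliminate medium price.
Only (high price, high price) remains, with payoff -2.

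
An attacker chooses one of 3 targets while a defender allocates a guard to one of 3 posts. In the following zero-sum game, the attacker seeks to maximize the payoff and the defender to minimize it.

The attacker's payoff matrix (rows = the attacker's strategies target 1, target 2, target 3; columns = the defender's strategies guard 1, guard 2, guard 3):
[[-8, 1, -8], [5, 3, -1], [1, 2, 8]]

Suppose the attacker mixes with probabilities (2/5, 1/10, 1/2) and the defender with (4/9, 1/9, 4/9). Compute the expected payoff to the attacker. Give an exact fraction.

Against (4/9, 1/9, 4/9), each row's expected payoff is target 1: -7; target 2: 19/9; target 3: 38/9.
Taking the (2/5, 1/10, 1/2)-weighted average: (2/5)·(-7) + (1/10)·(19/9) + (1/2)·(38/9) = -43/90.

-43/90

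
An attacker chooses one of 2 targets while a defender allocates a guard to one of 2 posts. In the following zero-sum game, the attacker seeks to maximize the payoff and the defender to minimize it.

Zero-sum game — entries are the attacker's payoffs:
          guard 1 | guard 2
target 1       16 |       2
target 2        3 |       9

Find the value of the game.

69/10

Row minima are 2 and 3, so the attacker's maximin is 3; column maxima are 16 and 9, so the defender's minimax is 9. These differ, so the equilibrium is in mixed strategies.
Let the attacker play target 1 with probability p. The defender is indifferent when 16p + 3(1−p) = 2p + 9(1−p), giving p = 3/10.
Let the defender play guard 1 with probability q. The attacker is indifferent when 16q + 2(1−q) = 3q + 9(1−q), giving q = 7/20.
The value is 16·(7/20) + (2)·(13/20) = 69/10.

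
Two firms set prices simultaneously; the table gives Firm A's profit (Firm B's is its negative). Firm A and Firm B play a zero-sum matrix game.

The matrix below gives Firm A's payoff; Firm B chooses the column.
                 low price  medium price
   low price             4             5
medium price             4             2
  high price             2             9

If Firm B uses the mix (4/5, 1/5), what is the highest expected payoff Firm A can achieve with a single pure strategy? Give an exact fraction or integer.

21/5

low price: (4)·(4/5) + (5)·(1/5) = 21/5.
medium price: (4)·(4/5) + (2)·(1/5) = 18/5.
high price: (2)·(4/5) + (9)·(1/5) = 17/5.
The best pure response is low price with expected payoff 21/5.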